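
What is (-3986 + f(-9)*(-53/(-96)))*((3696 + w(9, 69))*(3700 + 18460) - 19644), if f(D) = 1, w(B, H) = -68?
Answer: -7688104646027/24 ≈ -3.2034e+11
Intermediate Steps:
(-3986 + f(-9)*(-53/(-96)))*((3696 + w(9, 69))*(3700 + 18460) - 19644) = (-3986 + 1*(-53/(-96)))*((3696 - 68)*(3700 + 18460) - 19644) = (-3986 + 1*(-53*(-1/96)))*(3628*22160 - 19644) = (-3986 + 1*(53/96))*(80396480 - 19644) = (-3986 + 53/96)*80376836 = -382603/96*80376836 = -7688104646027/24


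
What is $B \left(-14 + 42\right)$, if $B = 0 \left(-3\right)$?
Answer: $0$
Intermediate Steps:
$B = 0$
$B \left(-14 + 42\right) = 0 \left(-14 + 42\right) = 0 \cdot 28 = 0$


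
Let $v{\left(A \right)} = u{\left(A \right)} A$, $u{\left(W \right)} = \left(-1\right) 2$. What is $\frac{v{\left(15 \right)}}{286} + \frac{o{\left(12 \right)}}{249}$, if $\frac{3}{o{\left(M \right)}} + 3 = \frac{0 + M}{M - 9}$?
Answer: $- \frac{1102}{11869} \approx -0.092847$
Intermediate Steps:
$u{\left(W \right)} = -2$
$o{\left(M \right)} = \frac{3}{-3 + \frac{M}{-9 + M}}$ ($o{\left(M \right)} = \frac{3}{-3 + \frac{0 + M}{M - 9}} = \frac{3}{-3 + \frac{M}{-9 + M}}$)
$v{\left(A \right)} = - 2 A$
$\frac{v{\left(15 \right)}}{286} + \frac{o{\left(12 \right)}}{249} = \frac{\left(-2\right) 15}{286} + \frac{3 \frac{1}{-27 + 2 \cdot 12} \left(9 - 12\right)}{249} = \left(-30\right) \frac{1}{286} + \frac{3 \left(9 - 12\right)}{-27 + 24} \cdot \frac{1}{249} = - \frac{15}{143} + 3 \frac{1}{-3} \left(-3\right) \frac{1}{249} = - \frac{15}{143} + 3 \left(- \frac{1}{3}\right) \left(-3\right) \frac{1}{249} = - \frac{15}{143} + 3 \cdot \frac{1}{249} = - \frac{15}{143} + \frac{1}{83} = - \frac{1102}{11869}$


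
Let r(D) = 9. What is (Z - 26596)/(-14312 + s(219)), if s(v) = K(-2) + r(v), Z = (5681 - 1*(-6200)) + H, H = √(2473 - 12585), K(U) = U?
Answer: 2943/2861 - 8*I*√158/14305 ≈ 1.0287 - 0.0070296*I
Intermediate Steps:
H = 8*I*√158 (H = √(-10112) = 8*I*√158 ≈ 100.56*I)
Z = 11881 + 8*I*√158 (Z = (5681 - 1*(-6200)) + 8*I*√158 = (5681 + 6200) + 8*I*√158 = 11881 + 8*I*√158 ≈ 11881.0 + 100.56*I)
s(v) = 7 (s(v) = -2 + 9 = 7)
(Z - 26596)/(-14312 + s(219)) = ((11881 + 8*I*√158) - 26596)/(-14312 + 7) = (-14715 + 8*I*√158)/(-14305) = (-14715 + 8*I*√158)*(-1/14305) = 2943/2861 - 8*I*√158/14305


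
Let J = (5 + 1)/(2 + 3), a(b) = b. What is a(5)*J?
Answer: 6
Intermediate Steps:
J = 6/5 ≈ 1.2000
a(5)*J = 5*(6/5) = 6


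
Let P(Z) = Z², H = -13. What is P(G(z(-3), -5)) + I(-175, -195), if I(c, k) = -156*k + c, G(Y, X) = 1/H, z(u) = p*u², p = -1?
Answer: 5111406/169 ≈ 30245.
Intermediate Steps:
z(u) = -u²
G(Y, X) = -1/13 (G(Y, X) = 1/(-13) = -1/13)
I(c, k) = c - 156*k
P(G(z(-3), -5)) + I(-175, -195) = (-1/13)² + (-175 - 156*(-195)) = 1/169 + (-175 + 30420) = 1/169 + 30245 = 5111406/169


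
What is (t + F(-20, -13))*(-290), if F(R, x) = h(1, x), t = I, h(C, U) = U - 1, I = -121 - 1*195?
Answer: 95700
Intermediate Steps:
I = -316 (I = -121 - 195 = -316)
h(C, U) = -1 + U
t = -316
F(R, x) = -1 + x
(t + F(-20, -13))*(-290) = (-316 + (-1 - 13))*(-290) = (-316 - 14)*(-290) = -330*(-290) = 95700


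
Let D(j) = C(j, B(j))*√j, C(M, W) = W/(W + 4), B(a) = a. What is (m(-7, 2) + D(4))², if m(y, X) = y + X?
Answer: 16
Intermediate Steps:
m(y, X) = X + y
C(M, W) = W/(4 + W)
D(j) = j^(3/2)/(4 + j) (D(j) = (j/(4 + j))*√j = j^(3/2)/(4 + j))
(m(-7, 2) + D(4))² = ((2 - 7) + 4^(3/2)/(4 + 4))² = (-5 + 8/8)² = (-5 + 8*(⅛))² = (-5 + 1)² = (-4)² = 16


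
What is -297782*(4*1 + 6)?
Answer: -2977820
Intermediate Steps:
-297782*(4*1 + 6) = -297782*(4 + 6) = -297782*10 = -2977820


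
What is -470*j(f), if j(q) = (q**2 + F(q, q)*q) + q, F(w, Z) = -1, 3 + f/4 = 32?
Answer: -6324320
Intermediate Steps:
f = 116 (f = -12 + 4*32 = -12 + 128 = 116)
j(q) = q**2 (j(q) = (q**2 - q) + q = q**2)
-470*j(f) = -470*116**2 = -470*13456 = -6324320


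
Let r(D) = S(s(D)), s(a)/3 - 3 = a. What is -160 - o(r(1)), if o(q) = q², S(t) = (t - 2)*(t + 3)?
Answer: -22660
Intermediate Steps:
s(a) = 9 + 3*a
S(t) = (-2 + t)*(3 + t)
r(D) = 3 + (9 + 3*D)² + 3*D (r(D) = -6 + (9 + 3*D) + (9 + 3*D)² = 3 + (9 + 3*D)² + 3*D)
-160 - o(r(1)) = -160 - (84 + 9*1² + 57*1)² = -160 - (84 + 9*1 + 57)² = -160 - (84 + 9 + 57)² = -160 - 1*150² = -160 - 1*22500 = -160 - 22500 = -22660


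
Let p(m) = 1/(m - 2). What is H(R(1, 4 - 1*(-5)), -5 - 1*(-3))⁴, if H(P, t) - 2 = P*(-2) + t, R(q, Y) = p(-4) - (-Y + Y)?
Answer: 1/81 ≈ 0.012346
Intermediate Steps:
p(m) = 1/(-2 + m)
R(q, Y) = -⅙ (R(q, Y) = 1/(-2 - 4) - (-Y + Y) = 1/(-6) - 1*0 = -⅙ + 0 = -⅙)
H(P, t) = 2 + t - 2*P (H(P, t) = 2 + (P*(-2) + t) = 2 + (-2*P + t) = 2 + (t - 2*P) = 2 + t - 2*P)
H(R(1, 4 - 1*(-5)), -5 - 1*(-3))⁴ = (2 + (-5 - 1*(-3)) - 2*(-⅙))⁴ = (2 + (-5 + 3) + ⅓)⁴ = (2 - 2 + ⅓)⁴ = (⅓)⁴ = 1/81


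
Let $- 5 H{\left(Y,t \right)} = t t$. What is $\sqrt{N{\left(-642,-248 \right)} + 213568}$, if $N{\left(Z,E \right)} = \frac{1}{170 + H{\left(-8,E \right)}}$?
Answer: $\frac{\sqrt{785696962787418}}{60654} \approx 462.13$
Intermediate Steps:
$H{\left(Y,t \right)} = - \frac{t^{2}}{5}$ ($H{\left(Y,t \right)} = - \frac{t t}{5} = - \frac{t^{2}}{5}$)
$N{\left(Z,E \right)} = \frac{1}{170 - \frac{E^{2}}{5}}$
$\sqrt{N{\left(-642,-248 \right)} + 213568} = \sqrt{- \frac{5}{-850 + \left(-248\right)^{2}} + 213568} = \sqrt{- \frac{5}{-850 + 61504} + 213568} = \sqrt{- \frac{5}{60654} + 213568} = \sqrt{\frac{12953753467}{60654}} = \frac{\sqrt{785696962787418}}{60654}$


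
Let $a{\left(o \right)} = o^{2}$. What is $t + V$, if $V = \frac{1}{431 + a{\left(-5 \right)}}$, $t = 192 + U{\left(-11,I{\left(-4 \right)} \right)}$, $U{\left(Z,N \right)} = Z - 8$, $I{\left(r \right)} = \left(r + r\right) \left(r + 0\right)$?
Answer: $\frac{78889}{456} \approx 173.0$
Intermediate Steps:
$I{\left(r \right)} = 2 r^{2}$ ($I{\left(r \right)} = 2 r r = 2 r^{2}$)
$U{\left(Z,N \right)} = -8 + Z$ ($U{\left(Z,N \right)} = Z - 8 = -8 + Z$)
$t = 173$ ($t = 192 - 19 = 173$)
$V = \frac{1}{456}$ ($V = \frac{1}{431 + \left(-5\right)^{2}} = \frac{1}{431 + 25} = \frac{1}{456} \approx 0.002193$)
$t + V = 173 + \frac{1}{456} = \frac{78889}{456}$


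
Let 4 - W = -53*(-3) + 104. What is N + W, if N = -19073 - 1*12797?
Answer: -32129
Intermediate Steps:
N = -31870 (N = -19073 - 12797 = -31870)
W = -259 (W = 4 - (-53*(-3) + 104) = 4 - (159 + 104) = 4 - 1*263 = 4 - 263 = -259)
N + W = -31870 - 259 = -32129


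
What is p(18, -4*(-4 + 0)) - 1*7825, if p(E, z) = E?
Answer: -7807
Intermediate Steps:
p(18, -4*(-4 + 0)) - 1*7825 = 18 - 1*7825 = 18 - 7825 = -7807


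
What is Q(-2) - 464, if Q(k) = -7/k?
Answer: -921/2 ≈ -460.50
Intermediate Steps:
Q(-2) - 464 = -7/(-2) - 464 = -7*(-½) - 464 = 7/2 - 464 = -921/2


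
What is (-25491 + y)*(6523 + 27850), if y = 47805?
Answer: 766999122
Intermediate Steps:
(-25491 + y)*(6523 + 27850) = (-25491 + 47805)*(6523 + 27850) = 22314*34373 = 766999122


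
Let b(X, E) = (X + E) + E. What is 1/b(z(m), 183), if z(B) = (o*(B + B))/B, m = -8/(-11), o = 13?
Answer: 1/392 ≈ 0.0025510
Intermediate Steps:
m = 8/11 (m = -8*(-1/11) = 8/11 ≈ 0.72727)
z(B) = 26 (z(B) = (13*(B + B))/B = (13*(2*B))/B = (26*B)/B = 26)
b(X, E) = X + 2*E (b(X, E) = (E + X) + E = X + 2*E)
1/b(z(m), 183) = 1/(26 + 2*183) = 1/(26 + 366) = 1/392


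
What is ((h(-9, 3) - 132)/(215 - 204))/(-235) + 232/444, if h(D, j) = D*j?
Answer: 167579/286935 ≈ 0.58403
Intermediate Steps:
((h(-9, 3) - 132)/(215 - 204))/(-235) + 232/444 = ((-9*3 - 132)/(215 - 204))/(-235) + 232/444 = ((-27 - 132)/11)*(-1/235) + 232*(1/444) = -159*1/11*(-1/235) + 58/111 = -159/11*(-1/235) + 58/111 = 159/2585 + 58/111 = 167579/286935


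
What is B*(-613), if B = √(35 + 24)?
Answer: -613*√59 ≈ -4708.5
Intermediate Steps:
B = √59 ≈ 7.6811
B*(-613) = √59*(-613) = -613*√59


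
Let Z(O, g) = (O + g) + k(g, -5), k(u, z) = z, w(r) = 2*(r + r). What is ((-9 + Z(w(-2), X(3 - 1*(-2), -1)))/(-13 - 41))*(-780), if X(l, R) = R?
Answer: -2990/9 ≈ -332.22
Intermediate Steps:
w(r) = 4*r (w(r) = 2*(2*r) = 4*r)
Z(O, g) = -5 + O + g (Z(O, g) = (O + g) - 5 = -5 + O + g)
((-9 + Z(w(-2), X(3 - 1*(-2), -1)))/(-13 - 41))*(-780) = ((-9 + (-5 + 4*(-2) - 1))/(-13 - 41))*(-780) = ((-9 + (-5 - 8 - 1))/(-54))*(-780) = ((-9 - 14)*(-1/54))*(-780) = -23*(-1/54)*(-780) = (23/54)*(-780) = -2990/9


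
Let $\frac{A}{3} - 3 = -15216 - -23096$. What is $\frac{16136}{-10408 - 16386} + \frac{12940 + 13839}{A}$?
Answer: $\frac{167958131}{316825653} \approx 0.53013$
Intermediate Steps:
$A = 23649$ ($A = 9 + 3 \left(-15216 - -23096\right) = 9 + 3 \left(-15216 + 23096\right) = 9 + 3 \cdot 7880 = 9 + 23640 = 23649$)
$\frac{16136}{-10408 - 16386} + \frac{12940 + 13839}{A} = \frac{16136}{-10408 - 16386} + \frac{12940 + 13839}{23649} = \frac{16136}{-26794} + 26779 \cdot \frac{1}{23649} = 16136 \left(- \frac{1}{26794}\right) + \frac{26779}{23649} = - \frac{8068}{13397} + \frac{26779}{23649} = \frac{167958131}{316825653}$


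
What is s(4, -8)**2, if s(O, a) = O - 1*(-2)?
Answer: 36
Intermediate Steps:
s(O, a) = 2 + O (s(O, a) = O + 2 = 2 + O)
s(4, -8)**2 = (2 + 4)**2 = 6**2 = 36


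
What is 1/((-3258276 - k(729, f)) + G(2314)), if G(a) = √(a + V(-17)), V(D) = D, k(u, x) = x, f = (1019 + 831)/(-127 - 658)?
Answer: -80313187034/261682340466658691 - 24649*√2297/261682340466658691 ≈ -3.0692e-7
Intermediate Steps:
f = -370/157 (f = 1850/(-785) = 1850*(-1/785) = -370/157 ≈ -2.3567)
G(a) = √(-17 + a) (G(a) = √(a - 17) = √(-17 + a))
1/((-3258276 - k(729, f)) + G(2314)) = 1/((-3258276 - 1*(-370/157)) + √(-17 + 2314)) = 1/((-3258276 + 370/157) + √2297) = 1/(-511548962/157 + √2297)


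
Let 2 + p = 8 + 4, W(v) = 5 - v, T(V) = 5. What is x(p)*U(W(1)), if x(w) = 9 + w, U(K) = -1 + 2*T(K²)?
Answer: 171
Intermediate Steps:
p = 10 (p = -2 + (8 + 4) = -2 + 12 = 10)
U(K) = 9 (U(K) = -1 + 2*5 = -1 + 10 = 9)
x(p)*U(W(1)) = (9 + 10)*9 = 19*9 = 171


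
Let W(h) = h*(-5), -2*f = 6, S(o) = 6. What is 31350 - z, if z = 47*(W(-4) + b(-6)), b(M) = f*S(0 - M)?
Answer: 31256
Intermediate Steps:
f = -3 (f = -½*6 = -3)
W(h) = -5*h
b(M) = -18 (b(M) = -3*6 = -18)
z = 94 (z = 47*(-5*(-4) - 18) = 47*(20 - 18) = 47*2 = 94)
31350 - z = 31350 - 1*94 = 31350 - 94 = 31256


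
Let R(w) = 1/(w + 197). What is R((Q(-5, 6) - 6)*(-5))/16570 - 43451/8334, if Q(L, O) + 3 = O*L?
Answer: -141116677553/27066498480 ≈ -5.2137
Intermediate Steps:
Q(L, O) = -3 + L*O (Q(L, O) = -3 + O*L = -3 + L*O)
R(w) = 1/(197 + w)
R((Q(-5, 6) - 6)*(-5))/16570 - 43451/8334 = 1/((197 + ((-3 - 5*6) - 6)*(-5))*16570) - 43451/8334 = (1/16570)/(197 + ((-3 - 30) - 6)*(-5)) - 43451*1/8334 = (1/16570)/(197 + (-33 - 6)*(-5)) - 43451/8334 = (1/16570)/(197 - 39*(-5)) - 43451/8334 = (1/16570)/(197 + 195) - 43451/8334 = (1/16570)/392 - 43451/8334 = (1/392)*(1/16570) - 43451/8334 = 1/6495440 - 43451/8334 = -141116677553/27066498480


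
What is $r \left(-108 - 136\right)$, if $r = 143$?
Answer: $-34892$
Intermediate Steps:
$r \left(-108 - 136\right) = 143 \left(-108 - 136\right) = 143 \left(-244\right) = -34892$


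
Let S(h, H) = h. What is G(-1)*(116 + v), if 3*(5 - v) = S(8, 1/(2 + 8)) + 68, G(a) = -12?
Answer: -1148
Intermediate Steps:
v = -61/3 (v = 5 - (8 + 68)/3 = 5 - ⅓*76 = 5 - 76/3 = -61/3 ≈ -20.333)
G(-1)*(116 + v) = -12*(116 - 61/3) = -12*287/3 = -1148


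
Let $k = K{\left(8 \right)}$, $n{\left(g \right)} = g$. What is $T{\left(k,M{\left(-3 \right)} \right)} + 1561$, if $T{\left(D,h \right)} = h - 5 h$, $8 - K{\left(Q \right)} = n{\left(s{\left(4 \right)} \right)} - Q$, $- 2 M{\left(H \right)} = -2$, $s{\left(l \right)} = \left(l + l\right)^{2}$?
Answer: $1557$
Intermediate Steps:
$s{\left(l \right)} = 4 l^{2}$ ($s{\left(l \right)} = \left(2 l\right)^{2} = 4 l^{2}$)
$M{\left(H \right)} = 1$ ($M{\left(H \right)} = \left(- \frac{1}{2}\right) \left(-2\right) = 1$)
$K{\left(Q \right)} = -56 + Q$ ($K{\left(Q \right)} = 8 - \left(4 \cdot 4^{2} - Q\right) = 8 - \left(4 \cdot 16 - Q\right) = 8 - \left(64 - Q\right) = 8 + \left(-64 + Q\right) = -56 + Q$)
$k = -48$ ($k = -56 + 8 = -48$)
$T{\left(D,h \right)} = - 4 h$
$T{\left(k,M{\left(-3 \right)} \right)} + 1561 = \left(-4\right) 1 + 1561 = -4 + 1561 = 1557$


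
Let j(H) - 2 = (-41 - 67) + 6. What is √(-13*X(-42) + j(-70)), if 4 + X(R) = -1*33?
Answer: √381 ≈ 19.519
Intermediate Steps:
j(H) = -100 (j(H) = 2 + ((-41 - 67) + 6) = 2 + (-108 + 6) = 2 - 102 = -100)
X(R) = -37 (X(R) = -4 - 1*33 = -4 - 33 = -37)
√(-13*X(-42) + j(-70)) = √(-13*(-37) - 100) = √(481 - 100) = √381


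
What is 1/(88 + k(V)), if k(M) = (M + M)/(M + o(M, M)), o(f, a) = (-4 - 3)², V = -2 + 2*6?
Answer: 59/5212 ≈ 0.011320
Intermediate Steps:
V = 10 (V = -2 + 12 = 10)
o(f, a) = 49 (o(f, a) = (-7)² = 49)
k(M) = 2*M/(49 + M) (k(M) = (M + M)/(M + 49) = (2*M)/(49 + M) = 2*M/(49 + M))
1/(88 + k(V)) = 1/(88 + 2*10/(49 + 10)) = 1/(88 + 2*10/59) = 1/(88 + 2*10*(1/59)) = 1/(88 + 20/59) = 1/(5212/59) = 59/5212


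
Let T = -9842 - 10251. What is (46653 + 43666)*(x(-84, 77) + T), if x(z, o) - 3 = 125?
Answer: -1803218835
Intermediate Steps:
T = -20093
x(z, o) = 128 (x(z, o) = 3 + 125 = 128)
(46653 + 43666)*(x(-84, 77) + T) = (46653 + 43666)*(128 - 20093) = 90319*(-19965) = -1803218835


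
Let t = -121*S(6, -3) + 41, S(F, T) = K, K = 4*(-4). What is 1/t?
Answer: 1/1977 ≈ 0.00050582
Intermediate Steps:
K = -16
S(F, T) = -16
t = 1977 (t = -121*(-16) + 41 = 1936 + 41 = 1977)
1/t = 1/1977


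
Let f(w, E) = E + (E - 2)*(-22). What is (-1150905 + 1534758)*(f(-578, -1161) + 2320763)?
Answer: 900207449364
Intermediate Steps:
f(w, E) = 44 - 21*E (f(w, E) = E + (-2 + E)*(-22) = E + (44 - 22*E) = 44 - 21*E)
(-1150905 + 1534758)*(f(-578, -1161) + 2320763) = (-1150905 + 1534758)*((44 - 21*(-1161)) + 2320763) = 383853*((44 + 24381) + 2320763) = 383853*(24425 + 2320763) = 383853*2345188 = 900207449364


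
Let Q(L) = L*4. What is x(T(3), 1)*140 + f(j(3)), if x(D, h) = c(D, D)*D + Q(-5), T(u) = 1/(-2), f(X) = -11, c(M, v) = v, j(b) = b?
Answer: -2776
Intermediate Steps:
Q(L) = 4*L
T(u) = -½
x(D, h) = -20 + D² (x(D, h) = D*D + 4*(-5) = D² - 20 = -20 + D²)
x(T(3), 1)*140 + f(j(3)) = (-20 + (-½)²)*140 - 11 = (-20 + ¼)*140 - 11 = -79/4*140 - 11 = -2765 - 11 = -2776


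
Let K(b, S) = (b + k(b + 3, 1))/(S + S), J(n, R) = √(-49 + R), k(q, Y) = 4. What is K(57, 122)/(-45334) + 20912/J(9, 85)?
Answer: 1896049213/544008 ≈ 3485.3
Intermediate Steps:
K(b, S) = (4 + b)/(2*S) (K(b, S) = (b + 4)/(S + S) = (4 + b)/((2*S)) = (4 + b)*(1/(2*S)) = (4 + b)/(2*S))
K(57, 122)/(-45334) + 20912/J(9, 85) = ((½)*(4 + 57)/122)/(-45334) + 20912/(√(-49 + 85)) = ((½)*(1/122)*61)*(-1/45334) + 20912/(√36) = (¼)*(-1/45334) + 20912/6 = -1/181336 + 20912*(⅙) = -1/181336 + 10456/3 = 1896049213/544008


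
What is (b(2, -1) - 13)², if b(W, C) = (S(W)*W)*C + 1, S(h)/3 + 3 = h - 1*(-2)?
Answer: 324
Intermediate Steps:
S(h) = -3 + 3*h (S(h) = -9 + 3*(h - 1*(-2)) = -9 + 3*(h + 2) = -9 + 3*(2 + h) = -9 + (6 + 3*h) = -3 + 3*h)
b(W, C) = 1 + C*W*(-3 + 3*W) (b(W, C) = ((-3 + 3*W)*W)*C + 1 = (W*(-3 + 3*W))*C + 1 = C*W*(-3 + 3*W) + 1 = 1 + C*W*(-3 + 3*W))
(b(2, -1) - 13)² = ((1 + 3*(-1)*2*(-1 + 2)) - 13)² = ((1 + 3*(-1)*2*1) - 13)² = ((1 - 6) - 13)² = (-5 - 13)² = (-18)² = 324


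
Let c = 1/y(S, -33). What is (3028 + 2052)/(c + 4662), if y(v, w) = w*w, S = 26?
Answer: 5532120/5076919 ≈ 1.0897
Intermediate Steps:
y(v, w) = w²
c = 1/1089 (c = 1/((-33)²) = 1/1089 ≈ 0.00091827)
(3028 + 2052)/(c + 4662) = (3028 + 2052)/(1/1089 + 4662) = 5080/(5076919/1089) = 5080*(1089/5076919) = 5532120/5076919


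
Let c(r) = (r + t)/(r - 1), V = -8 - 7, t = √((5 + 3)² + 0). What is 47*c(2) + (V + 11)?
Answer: 466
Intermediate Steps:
t = 8 (t = √(8² + 0) = √(64 + 0) = √64 = 8)
V = -15
c(r) = (8 + r)/(-1 + r) (c(r) = (r + 8)/(r - 1) = (8 + r)/(-1 + r))
47*c(2) + (V + 11) = 47*((8 + 2)/(-1 + 2)) + (-15 + 11) = 47*(10/1) - 4 = 47*(1*10) - 4 = 47*10 - 4 = 470 - 4 = 466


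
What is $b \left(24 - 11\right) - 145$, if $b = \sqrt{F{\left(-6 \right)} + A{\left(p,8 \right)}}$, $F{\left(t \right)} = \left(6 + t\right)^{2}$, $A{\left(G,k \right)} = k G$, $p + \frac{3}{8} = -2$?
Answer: $-145 + 13 i \sqrt{19} \approx -145.0 + 56.666 i$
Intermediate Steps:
$p = - \frac{19}{8}$ ($p = - \frac{3}{8} - 2 = - \frac{19}{8} \approx -2.375$)
$A{\left(G,k \right)} = G k$
$b = i \sqrt{19}$ ($b = \sqrt{\left(6 - 6\right)^{2} - 19} = \sqrt{0^{2} - 19} = \sqrt{0 - 19} = \sqrt{-19} = i \sqrt{19} \approx 4.3589 i$)
$b \left(24 - 11\right) - 145 = i \sqrt{19} \left(24 - 11\right) - 145 = i \sqrt{19} \cdot 13 - 145 = 13 i \sqrt{19} - 145 = -145 + 13 i \sqrt{19}$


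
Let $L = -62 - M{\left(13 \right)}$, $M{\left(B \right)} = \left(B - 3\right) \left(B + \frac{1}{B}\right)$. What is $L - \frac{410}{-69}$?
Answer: $- \frac{167584}{897} \approx -186.83$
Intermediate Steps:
$M{\left(B \right)} = \left(-3 + B\right) \left(B + \frac{1}{B}\right)$
$L = - \frac{2506}{13}$ ($L = -62 - \left(1 + 13^{2} - 39 - \frac{3}{13}\right) = -62 - \left(1 + 169 - 39 - \frac{3}{13}\right) = -62 - \frac{1700}{13} = - \frac{2506}{13} \approx -192.77$)
$L - \frac{410}{-69} = - \frac{2506}{13} - \frac{410}{-69} = - \frac{2506}{13} - 410 \left(- \frac{1}{69}\right) = - \frac{2506}{13} - - \frac{410}{69} = - \frac{2506}{13} + \frac{410}{69} = - \frac{167584}{897}$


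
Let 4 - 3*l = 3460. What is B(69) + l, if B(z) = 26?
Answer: -1126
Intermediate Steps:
l = -1152 (l = 4/3 - 1/3*3460 = 4/3 - 3460/3 = -1152)
B(69) + l = 26 - 1152 = -1126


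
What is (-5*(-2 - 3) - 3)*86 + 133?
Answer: 2025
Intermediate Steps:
(-5*(-2 - 3) - 3)*86 + 133 = (-5*(-5) - 3)*86 + 133 = (25 - 3)*86 + 133 = 22*86 + 133 = 1892 + 133 = 2025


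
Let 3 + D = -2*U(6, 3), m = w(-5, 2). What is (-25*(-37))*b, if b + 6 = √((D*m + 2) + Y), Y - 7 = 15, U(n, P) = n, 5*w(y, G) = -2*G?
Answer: 0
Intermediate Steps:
w(y, G) = -2*G/5 (w(y, G) = (-2*G)/5 = -2*G/5)
m = -⅘ (m = -⅖*2 = -⅘ ≈ -0.80000)
D = -15 (D = -3 - 2*6 = -3 - 12 = -15)
Y = 22 (Y = 7 + 15 = 22)
b = 0 (b = -6 + √((-15*(-⅘) + 2) + 22) = -6 + √((12 + 2) + 22) = -6 + √(14 + 22) = -6 + √36 = -6 + 6 = 0)
(-25*(-37))*b = -25*(-37)*0 = 925*0 = 0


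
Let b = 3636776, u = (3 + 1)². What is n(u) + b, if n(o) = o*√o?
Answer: 3636840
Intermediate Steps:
u = 16 (u = 4² = 16)
n(o) = o^(3/2)
n(u) + b = 16^(3/2) + 3636776 = 64 + 3636776 = 3636840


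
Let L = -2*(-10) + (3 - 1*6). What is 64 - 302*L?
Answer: -5070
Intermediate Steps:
L = 17 (L = 20 + (3 - 6) = 20 - 3 = 17)
64 - 302*L = 64 - 302*17 = 64 - 5134 = -5070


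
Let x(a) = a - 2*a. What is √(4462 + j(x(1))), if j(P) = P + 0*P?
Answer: √4461 ≈ 66.791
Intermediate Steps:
x(a) = -a
j(P) = P (j(P) = P + 0 = P)
√(4462 + j(x(1))) = √(4462 - 1*1) = √(4462 - 1) = √4461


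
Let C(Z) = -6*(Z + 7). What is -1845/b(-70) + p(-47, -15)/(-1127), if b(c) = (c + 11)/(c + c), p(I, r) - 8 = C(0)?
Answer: -291102094/66493 ≈ -4377.9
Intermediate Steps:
C(Z) = -42 - 6*Z (C(Z) = -6*(7 + Z) = -42 - 6*Z)
p(I, r) = -34 (p(I, r) = 8 + (-42 - 6*0) = 8 + (-42 + 0) = 8 - 42 = -34)
b(c) = (11 + c)/(2*c) (b(c) = (11 + c)/((2*c)) = (11 + c)*(1/(2*c)) = (11 + c)/(2*c))
-1845/b(-70) + p(-47, -15)/(-1127) = -1845*(-140/(11 - 70)) - 34/(-1127) = -1845/((½)*(-1/70)*(-59)) - 34*(-1/1127) = -1845/59/140 + 34/1127 = -1845*140/59 + 34/1127 = -258300/59 + 34/1127 = -291102094/66493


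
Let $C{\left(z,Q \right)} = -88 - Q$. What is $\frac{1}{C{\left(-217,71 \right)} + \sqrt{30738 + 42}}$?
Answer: $\frac{53}{1833} + \frac{2 \sqrt{95}}{611} \approx 0.060819$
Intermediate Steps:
$\frac{1}{C{\left(-217,71 \right)} + \sqrt{30738 + 42}} = \frac{1}{\left(-88 - 71\right) + \sqrt{30738 + 42}} = \frac{1}{\left(-88 - 71\right) + \sqrt{30780}} = \frac{1}{-159 + 18 \sqrt{95}}$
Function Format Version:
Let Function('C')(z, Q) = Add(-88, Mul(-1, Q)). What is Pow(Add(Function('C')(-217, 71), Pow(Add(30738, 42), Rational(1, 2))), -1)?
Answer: Add(Rational(53, 1833), Mul(Rational(2, 611), Pow(95, Rational(1, 2)))) ≈ 0.060819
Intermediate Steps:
Pow(Add(Function('C')(-217, 71), Pow(Add(30738, 42), Rational(1, 2))), -1) = Pow(Add(Add(-88, Mul(-1, 71)), Pow(Add(30738, 42), Rational(1, 2))), -1) = Pow(Add(Add(-88, -71), Pow(30780, Rational(1, 2))), -1) = Pow(Add(-159, Mul(18, Pow(95, Rational(1, 2)))), -1)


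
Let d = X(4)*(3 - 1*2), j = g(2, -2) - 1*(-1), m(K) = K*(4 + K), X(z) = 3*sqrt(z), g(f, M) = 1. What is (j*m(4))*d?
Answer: 384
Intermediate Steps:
j = 2 (j = 1 - 1*(-1) = 1 + 1 = 2)
d = 6 (d = (3*sqrt(4))*(3 - 1*2) = (3*2)*(3 - 2) = 6*1 = 6)
(j*m(4))*d = (2*(4*(4 + 4)))*6 = (2*(4*8))*6 = (2*32)*6 = 64*6 = 384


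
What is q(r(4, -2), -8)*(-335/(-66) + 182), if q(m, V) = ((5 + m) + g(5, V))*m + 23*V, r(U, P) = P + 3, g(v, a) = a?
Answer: -382757/11 ≈ -34796.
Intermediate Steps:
r(U, P) = 3 + P
q(m, V) = 23*V + m*(5 + V + m) (q(m, V) = ((5 + m) + V)*m + 23*V = (5 + V + m)*m + 23*V = m*(5 + V + m) + 23*V = 23*V + m*(5 + V + m))
q(r(4, -2), -8)*(-335/(-66) + 182) = ((3 - 2)² + 5*(3 - 2) + 23*(-8) - 8*(3 - 2))*(-335/(-66) + 182) = (1² + 5*1 - 184 - 8*1)*(-335*(-1/66) + 182) = (1 + 5 - 184 - 8)*(335/66 + 182) = -186*12347/66 = -382757/11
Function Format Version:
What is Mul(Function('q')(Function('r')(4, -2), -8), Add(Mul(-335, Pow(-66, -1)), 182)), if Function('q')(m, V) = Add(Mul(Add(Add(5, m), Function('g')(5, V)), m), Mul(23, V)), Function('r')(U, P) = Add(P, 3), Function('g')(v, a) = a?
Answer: Rational(-382757, 11) ≈ -34796.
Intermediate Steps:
Function('r')(U, P) = Add(3, P)
Function('q')(m, V) = Add(Mul(23, V), Mul(m, Add(5, V, m))) (Function('q')(m, V) = Add(Mul(Add(Add(5, m), V), m), Mul(23, V)) = Add(Mul(Add(5, V, m), m), Mul(23, V)) = Add(Mul(m, Add(5, V, m)), Mul(23, V)) = Add(Mul(23, V), Mul(m, Add(5, V, m))))
Mul(Function('q')(Function('r')(4, -2), -8), Add(Mul(-335, Pow(-66, -1)), 182)) = Mul(Add(Pow(Add(3, -2), 2), Mul(5, Add(3, -2)), Mul(23, -8), Mul(-8, Add(3, -2))), Add(Mul(-335, Pow(-66, -1)), 182)) = Mul(Add(Pow(1, 2), Mul(5, 1), -184, Mul(-8, 1)), Add(Mul(-335, Rational(-1, 66)), 182)) = Mul(Add(1, 5, -184, -8), Add(Rational(335, 66), 182)) = Mul(-186, Rational(12347, 66)) = Rational(-382757, 11)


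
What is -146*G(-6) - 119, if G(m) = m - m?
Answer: -119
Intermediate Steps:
G(m) = 0
-146*G(-6) - 119 = -146*0 - 119 = 0 - 119 = -119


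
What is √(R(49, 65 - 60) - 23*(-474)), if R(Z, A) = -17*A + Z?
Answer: √10866 ≈ 104.24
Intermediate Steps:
R(Z, A) = Z - 17*A
√(R(49, 65 - 60) - 23*(-474)) = √((49 - 17*(65 - 60)) - 23*(-474)) = √((49 - 17*5) + 10902) = √((49 - 85) + 10902) = √(-36 + 10902) = √10866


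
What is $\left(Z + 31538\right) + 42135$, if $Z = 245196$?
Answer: $318869$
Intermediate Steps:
$\left(Z + 31538\right) + 42135 = \left(245196 + 31538\right) + 42135 = 276734 + 42135 = 318869$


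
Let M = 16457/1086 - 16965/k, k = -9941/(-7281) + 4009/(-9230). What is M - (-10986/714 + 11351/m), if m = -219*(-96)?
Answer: -515432615498186430193/28332088341018336 ≈ -18193.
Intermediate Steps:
m = 21024
k = 62565901/67203630 (k = -9941*(-1/7281) + 4009*(-1/9230) = 9941/7281 - 4009/9230 = 62565901/67203630 ≈ 0.93099)
M = -1237129360050943/67946568486 (M = 16457/1086 - 16965/62565901/67203630 = 16457*(1/1086) - 16965*67203630/62565901 = 16457/1086 - 1140109582950/62565901 = -1237129360050943/67946568486 ≈ -18207.)
M - (-10986/714 + 11351/m) = -1237129360050943/67946568486 - (-10986/714 + 11351/21024) = -1237129360050943/67946568486 - (-10986*1/714 + 11351*(1/21024)) = -1237129360050943/67946568486 - (-1831/119 + 11351/21024) = -1237129360050943/67946568486 - 1*(-37144175/2501856) = -1237129360050943/67946568486 + 37144175/2501856 = -515432615498186430193/28332088341018336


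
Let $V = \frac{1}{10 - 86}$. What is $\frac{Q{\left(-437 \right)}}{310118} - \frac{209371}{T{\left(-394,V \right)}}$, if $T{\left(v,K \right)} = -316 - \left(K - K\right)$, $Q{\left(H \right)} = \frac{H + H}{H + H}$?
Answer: $\frac{32464858047}{48998644} \approx 662.57$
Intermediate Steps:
$Q{\left(H \right)} = 1$ ($Q{\left(H \right)} = \frac{2 H}{2 H} = 2 H \frac{1}{2 H} = 1$)
$V = - \frac{1}{76}$ ($V = \frac{1}{-76} = - \frac{1}{76} \approx -0.013158$)
$T{\left(v,K \right)} = -316$ ($T{\left(v,K \right)} = -316 - 0 = -316 + 0 = -316$)
$\frac{Q{\left(-437 \right)}}{310118} - \frac{209371}{T{\left(-394,V \right)}} = 1 \cdot \frac{1}{310118} - \frac{209371}{-316} = 1 \cdot \frac{1}{310118} - - \frac{209371}{316} = \frac{1}{310118} + \frac{209371}{316} = \frac{32464858047}{48998644}$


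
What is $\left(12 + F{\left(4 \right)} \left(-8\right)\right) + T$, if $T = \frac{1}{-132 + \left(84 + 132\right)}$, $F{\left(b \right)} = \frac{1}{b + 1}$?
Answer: $\frac{4373}{420} \approx 10.412$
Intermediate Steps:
$F{\left(b \right)} = \frac{1}{1 + b}$
$T = \frac{1}{84}$ ($T = \frac{1}{-132 + 216} = \frac{1}{84} \approx 0.011905$)
$\left(12 + F{\left(4 \right)} \left(-8\right)\right) + T = \left(12 + \frac{1}{1 + 4} \left(-8\right)\right) + \frac{1}{84} = \left(12 + \frac{1}{5} \left(-8\right)\right) + \frac{1}{84} = \left(12 - \frac{8}{5}\right) + \frac{1}{84} = \frac{52}{5} + \frac{1}{84} = \frac{4373}{420}$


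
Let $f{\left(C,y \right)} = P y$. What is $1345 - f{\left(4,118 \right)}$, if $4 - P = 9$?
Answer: $1935$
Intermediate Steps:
$P = -5$ ($P = 4 - 9 = -5$)
$f{\left(C,y \right)} = - 5 y$
$1345 - f{\left(4,118 \right)} = 1345 - \left(-5\right) 118 = 1345 - -590 = 1345 + 590 = 1935$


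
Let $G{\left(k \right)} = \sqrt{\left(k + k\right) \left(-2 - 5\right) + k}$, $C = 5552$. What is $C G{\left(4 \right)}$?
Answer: $11104 i \sqrt{13} \approx 40036.0 i$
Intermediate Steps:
$G{\left(k \right)} = \sqrt{13} \sqrt{- k}$ ($G{\left(k \right)} = \sqrt{2 k \left(-2 - 5\right) + k} = \sqrt{2 k \left(-7\right) + k} = \sqrt{- 14 k + k} = \sqrt{- 13 k} = \sqrt{13} \sqrt{- k}$)
$C G{\left(4 \right)} = 5552 \sqrt{13} \sqrt{\left(-1\right) 4} = 5552 \sqrt{13} \sqrt{-4} = 5552 \sqrt{13} \cdot 2 i = 5552 \cdot 2 i \sqrt{13} = 11104 i \sqrt{13}$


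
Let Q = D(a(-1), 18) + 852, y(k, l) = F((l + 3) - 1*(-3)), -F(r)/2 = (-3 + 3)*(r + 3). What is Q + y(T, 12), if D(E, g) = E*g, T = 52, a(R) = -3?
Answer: 798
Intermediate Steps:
F(r) = 0 (F(r) = -2*(-3 + 3)*(r + 3) = -0*(3 + r) = -2*0 = 0)
y(k, l) = 0
Q = 798 (Q = -3*18 + 852 = -54 + 852 = 798)
Q + y(T, 12) = 798 + 0 = 798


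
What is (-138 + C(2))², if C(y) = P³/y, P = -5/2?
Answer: 5442889/256 ≈ 21261.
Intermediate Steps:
P = -5/2 (P = -5*½ = -5/2 ≈ -2.5000)
C(y) = -125/(8*y) (C(y) = (-5/2)³/y = -125/(8*y))
(-138 + C(2))² = (-138 - 125/8/2)² = (-138 - 125/8*½)² = (-138 - 125/16)² = (-2333/16)² = 5442889/256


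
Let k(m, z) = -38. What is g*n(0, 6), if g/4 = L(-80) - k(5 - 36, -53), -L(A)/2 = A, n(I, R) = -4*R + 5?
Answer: -15048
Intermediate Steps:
n(I, R) = 5 - 4*R
L(A) = -2*A
g = 792 (g = 4*(-2*(-80) - 1*(-38)) = 4*(160 + 38) = 4*198 = 792)
g*n(0, 6) = 792*(5 - 4*6) = 792*(5 - 24) = 792*(-19) = -15048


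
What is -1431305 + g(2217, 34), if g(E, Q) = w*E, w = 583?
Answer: -138794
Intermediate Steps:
g(E, Q) = 583*E
-1431305 + g(2217, 34) = -1431305 + 583*2217 = -1431305 + 1292511 = -138794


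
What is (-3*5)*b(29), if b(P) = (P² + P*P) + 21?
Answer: -25545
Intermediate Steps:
b(P) = 21 + 2*P² (b(P) = (P² + P²) + 21 = 2*P² + 21 = 21 + 2*P²)
(-3*5)*b(29) = (-3*5)*(21 + 2*29²) = -15*(21 + 2*841) = -15*(21 + 1682) = -15*1703 = -25545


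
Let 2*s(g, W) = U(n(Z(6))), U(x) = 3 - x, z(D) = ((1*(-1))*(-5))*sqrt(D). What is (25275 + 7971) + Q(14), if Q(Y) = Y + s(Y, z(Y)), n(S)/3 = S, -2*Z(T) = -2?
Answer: 33260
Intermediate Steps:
Z(T) = 1 (Z(T) = -1/2*(-2) = 1)
n(S) = 3*S
z(D) = 5*sqrt(D) (z(D) = (-1*(-5))*sqrt(D) = 5*sqrt(D))
s(g, W) = 0 (s(g, W) = (3 - 3)/2 = (1/2)*0 = 0)
Q(Y) = Y (Q(Y) = Y + 0 = Y)
(25275 + 7971) + Q(14) = (25275 + 7971) + 14 = 33246 + 14 = 33260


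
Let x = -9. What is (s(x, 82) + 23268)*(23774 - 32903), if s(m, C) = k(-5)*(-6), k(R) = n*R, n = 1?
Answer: -212687442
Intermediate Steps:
k(R) = R (k(R) = 1*R = R)
s(m, C) = 30 (s(m, C) = -5*(-6) = 30)
(s(x, 82) + 23268)*(23774 - 32903) = (30 + 23268)*(23774 - 32903) = 23298*(-9129) = -212687442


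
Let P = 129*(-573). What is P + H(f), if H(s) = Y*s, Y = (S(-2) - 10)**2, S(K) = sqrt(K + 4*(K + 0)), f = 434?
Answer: -34857 - 8680*I*sqrt(10) ≈ -34857.0 - 27449.0*I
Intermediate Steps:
S(K) = sqrt(5)*sqrt(K) (S(K) = sqrt(K + 4*K) = sqrt(5*K) = sqrt(5)*sqrt(K))
P = -73917
Y = (-10 + I*sqrt(10))**2 (Y = (sqrt(5)*sqrt(-2) - 10)**2 = (sqrt(5)*(I*sqrt(2)) - 10)**2 = (I*sqrt(10) - 10)**2 = (-10 + I*sqrt(10))**2 ≈ 90.0 - 63.246*I)
H(s) = s*(10 - I*sqrt(10))**2 (H(s) = (10 - I*sqrt(10))**2*s = s*(10 - I*sqrt(10))**2)
P + H(f) = -73917 + 434*(10 - I*sqrt(10))**2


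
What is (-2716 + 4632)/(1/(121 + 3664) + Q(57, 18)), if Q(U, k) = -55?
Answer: -3626030/104087 ≈ -34.837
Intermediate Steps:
(-2716 + 4632)/(1/(121 + 3664) + Q(57, 18)) = (-2716 + 4632)/(1/(121 + 3664) - 55) = 1916/(1/3785 - 55) = 1916/(-208174/3785) = 1916*(-3785/208174) = -3626030/104087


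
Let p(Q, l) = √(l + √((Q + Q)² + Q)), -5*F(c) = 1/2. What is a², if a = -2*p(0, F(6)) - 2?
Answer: (10 + I*√10)²/25 ≈ 3.6 + 2.5298*I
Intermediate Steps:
F(c) = -⅒ (F(c) = -⅕/2 = -⅕*½ = -⅒)
p(Q, l) = √(l + √(Q + 4*Q²)) (p(Q, l) = √(l + √((2*Q)² + Q)) = √(l + √(4*Q² + Q)) = √(l + √(Q + 4*Q²)))
a = -2 - I*√10/5 (a = -2*√(-⅒ + √(0*(1 + 4*0))) - 2 = -2*√(-⅒ + √(0*(1 + 0))) - 2 = -2*√(-⅒ + √(0*1)) - 2 = -2*√(-⅒ + √0) - 2 = -2*√(-⅒ + 0) - 2 = -I*√10/5 - 2 = -2 - I*√10/5 ≈ -2.0 - 0.63246*I)
a² = (-2 - I*√10/5)²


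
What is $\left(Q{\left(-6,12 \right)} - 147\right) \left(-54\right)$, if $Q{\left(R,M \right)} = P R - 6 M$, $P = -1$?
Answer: $11502$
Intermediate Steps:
$Q{\left(R,M \right)} = - R - 6 M$
$\left(Q{\left(-6,12 \right)} - 147\right) \left(-54\right) = \left(\left(\left(-1\right) \left(-6\right) - 72\right) - 147\right) \left(-54\right) = \left(\left(6 - 72\right) - 147\right) \left(-54\right) = \left(-66 - 147\right) \left(-54\right) = \left(-213\right) \left(-54\right) = 11502$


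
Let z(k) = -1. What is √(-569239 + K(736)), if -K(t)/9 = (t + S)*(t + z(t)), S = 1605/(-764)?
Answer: I*√791489193871/382 ≈ 2328.9*I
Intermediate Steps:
S = -1605/764 (S = 1605*(-1/764) = -1605/764 ≈ -2.1008)
K(t) = -9*(-1 + t)*(-1605/764 + t) (K(t) = -9*(t - 1605/764)*(t - 1) = -9*(-1605/764 + t)*(-1 + t) = -9*(-1 + t)*(-1605/764 + t))
√(-569239 + K(736)) = √(-569239 + (-14445/764 - 9*736² + (21321/764)*736)) = √(-569239 + (-14445/764 - 9*541696 + 3923064/191)) = √(-569239 + (-14445/764 - 4875264 + 3923064/191)) = √(-569239 - 3709023885/764) = √(-4143922481/764) = I*√791489193871/382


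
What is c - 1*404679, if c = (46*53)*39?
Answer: -309597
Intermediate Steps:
c = 95082 (c = 2438*39 = 95082)
c - 1*404679 = 95082 - 1*404679 = 95082 - 404679 = -309597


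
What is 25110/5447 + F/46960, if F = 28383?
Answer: 1333767801/255791120 ≈ 5.2143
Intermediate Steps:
25110/5447 + F/46960 = 25110/5447 + 28383/46960 = 1333767801/255791120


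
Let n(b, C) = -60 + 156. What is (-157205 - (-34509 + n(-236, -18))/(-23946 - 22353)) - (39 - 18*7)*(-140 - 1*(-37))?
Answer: -2564451349/15433 ≈ -1.6617e+5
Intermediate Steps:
n(b, C) = 96
(-157205 - (-34509 + n(-236, -18))/(-23946 - 22353)) - (39 - 18*7)*(-140 - 1*(-37)) = (-157205 - (-34509 + 96)/(-23946 - 22353)) - (39 - 18*7)*(-140 - 1*(-37)) = (-157205 - (-34413)/(-46299)) - (39 - 126)*(-140 + 37) = (-157205 - (-34413)*(-1)/46299) - (-87)*(-103) = (-157205 - 1*11471/15433) - 1*8961 = (-157205 - 11471/15433) - 8961 = -2426156236/15433 - 8961 = -2564451349/15433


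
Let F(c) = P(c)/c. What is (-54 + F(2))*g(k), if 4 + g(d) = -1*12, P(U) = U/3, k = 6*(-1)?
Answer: 2576/3 ≈ 858.67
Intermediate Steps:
k = -6
P(U) = U/3 (P(U) = U*(⅓) = U/3)
g(d) = -16 (g(d) = -4 - 1*12 = -4 - 12 = -16)
F(c) = ⅓ (F(c) = (c/3)/c = ⅓)
(-54 + F(2))*g(k) = (-54 + ⅓)*(-16) = -161/3*(-16) = 2576/3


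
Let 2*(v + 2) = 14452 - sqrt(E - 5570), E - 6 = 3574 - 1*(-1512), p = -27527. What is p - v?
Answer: -34751 + I*sqrt(478)/2 ≈ -34751.0 + 10.932*I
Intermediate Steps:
E = 5092 (E = 6 + (3574 - 1*(-1512)) = 6 + (3574 + 1512) = 6 + 5086 = 5092)
v = 7224 - I*sqrt(478)/2 (v = -2 + (14452 - sqrt(5092 - 5570))/2 = -2 + (14452 - sqrt(-478))/2 = -2 + (14452 - I*sqrt(478))/2 = -2 + (7226 - I*sqrt(478)/2) = 7224 - I*sqrt(478)/2 ≈ 7224.0 - 10.932*I)
p - v = -27527 - (7224 - I*sqrt(478)/2) = -27527 + (-7224 + I*sqrt(478)/2) = -34751 + I*sqrt(478)/2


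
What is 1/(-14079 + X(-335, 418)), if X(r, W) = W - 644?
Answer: -1/14305 ≈ -6.9906e-5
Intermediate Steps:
X(r, W) = -644 + W
1/(-14079 + X(-335, 418)) = 1/(-14079 + (-644 + 418)) = 1/(-14079 - 226) = 1/(-14305) = -1/14305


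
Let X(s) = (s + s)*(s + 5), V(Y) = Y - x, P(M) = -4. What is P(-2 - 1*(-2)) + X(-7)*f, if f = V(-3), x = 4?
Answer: -200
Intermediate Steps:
V(Y) = -4 + Y (V(Y) = Y - 1*4 = Y - 4 = -4 + Y)
f = -7 (f = -4 - 3 = -7)
X(s) = 2*s*(5 + s) (X(s) = (2*s)*(5 + s) = 2*s*(5 + s))
P(-2 - 1*(-2)) + X(-7)*f = -4 + (2*(-7)*(5 - 7))*(-7) = -4 + (2*(-7)*(-2))*(-7) = -4 + 28*(-7) = -4 - 196 = -200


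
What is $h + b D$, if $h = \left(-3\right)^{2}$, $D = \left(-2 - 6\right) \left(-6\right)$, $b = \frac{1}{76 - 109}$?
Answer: $\frac{83}{11} \approx 7.5455$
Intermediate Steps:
$b = - \frac{1}{33}$ ($b = \frac{1}{-33} = - \frac{1}{33} \approx -0.030303$)
$D = 48$ ($D = \left(-8\right) \left(-6\right) = 48$)
$h = 9$
$h + b D = 9 - \frac{16}{11} = \frac{83}{11}$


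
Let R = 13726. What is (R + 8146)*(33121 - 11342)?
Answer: 476350288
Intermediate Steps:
(R + 8146)*(33121 - 11342) = (13726 + 8146)*(33121 - 11342) = 21872*21779 = 476350288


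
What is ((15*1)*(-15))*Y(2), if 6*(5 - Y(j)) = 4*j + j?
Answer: -750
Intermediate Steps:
Y(j) = 5 - 5*j/6 (Y(j) = 5 - (4*j + j)/6 = 5 - 5*j/6)
((15*1)*(-15))*Y(2) = ((15*1)*(-15))*(5 - ⅚*2) = (15*(-15))*(5 - 5/3) = -225*10/3 = -750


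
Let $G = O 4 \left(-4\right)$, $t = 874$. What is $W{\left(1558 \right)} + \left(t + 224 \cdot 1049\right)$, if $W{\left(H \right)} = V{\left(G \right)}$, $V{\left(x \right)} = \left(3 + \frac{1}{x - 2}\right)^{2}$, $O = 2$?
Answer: $\frac{272652801}{1156} \approx 2.3586 \cdot 10^{5}$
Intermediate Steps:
$G = -32$ ($G = 2 \cdot 4 \left(-4\right) = 8 \left(-4\right) = -32$)
$V{\left(x \right)} = \left(3 + \frac{1}{-2 + x}\right)^{2}$
$W{\left(H \right)} = \frac{10201}{1156}$ ($W{\left(H \right)} = \frac{\left(-5 + 3 \left(-32\right)\right)^{2}}{\left(-2 - 32\right)^{2}} = \frac{\left(-5 - 96\right)^{2}}{1156} = \left(-101\right)^{2} \cdot \frac{1}{1156} = 10201 \cdot \frac{1}{1156} = \frac{10201}{1156}$)
$W{\left(1558 \right)} + \left(t + 224 \cdot 1049\right) = \frac{10201}{1156} + \left(874 + 224 \cdot 1049\right) = \frac{10201}{1156} + \left(874 + 234976\right) = \frac{10201}{1156} + 235850 = \frac{272652801}{1156}$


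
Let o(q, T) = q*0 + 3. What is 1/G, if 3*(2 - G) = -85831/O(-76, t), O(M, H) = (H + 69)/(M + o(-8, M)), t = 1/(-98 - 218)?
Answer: -65409/1979818690 ≈ -3.3038e-5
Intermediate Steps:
t = -1/316 (t = 1/(-316) = -1/316 ≈ -0.0031646)
o(q, T) = 3 (o(q, T) = 0 + 3 = 3)
O(M, H) = (69 + H)/(3 + M) (O(M, H) = (H + 69)/(M + 3) = (69 + H)/(3 + M))
G = -1979818690/65409 (G = 2 - (-85831)/(3*((69 - 1/316)/(3 - 76))) = 2 - (-85831)/(3*((21803/316)/(-73))) = 2 - (-85831)/(3*((-1/73*21803/316))) = 2 - (-85831)/(3*(-21803/23068)) = 2 - (-85831)*(-23068)/(3*21803) = 2 - 1/3*1979949508/21803 = 2 - 1979949508/65409 = -1979818690/65409 ≈ -30268.)
1/G = 1/(-1979818690/65409) = -65409/1979818690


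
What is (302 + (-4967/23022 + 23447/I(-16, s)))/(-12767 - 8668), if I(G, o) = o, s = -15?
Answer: 145193893/2467382850 ≈ 0.058845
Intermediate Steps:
(302 + (-4967/23022 + 23447/I(-16, s)))/(-12767 - 8668) = (302 + (-4967/23022 + 23447/(-15)))/(-12767 - 8668) = (302 + (-4967*1/23022 + 23447*(-1/15)))/(-21435) = (302 + (-4967/23022 - 23447/15))*(-1/21435) = (302 - 179957113/115110)*(-1/21435) = -145193893/115110*(-1/21435) = 145193893/2467382850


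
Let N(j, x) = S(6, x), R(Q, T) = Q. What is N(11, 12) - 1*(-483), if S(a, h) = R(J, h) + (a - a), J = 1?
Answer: 484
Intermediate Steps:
S(a, h) = 1 (S(a, h) = 1 + (a - a) = 1 + 0 = 1)
N(j, x) = 1
N(11, 12) - 1*(-483) = 1 - 1*(-483) = 1 + 483 = 484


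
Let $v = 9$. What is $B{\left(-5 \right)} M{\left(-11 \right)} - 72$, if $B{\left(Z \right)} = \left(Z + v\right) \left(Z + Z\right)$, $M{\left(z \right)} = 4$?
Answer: $-232$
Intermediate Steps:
$B{\left(Z \right)} = 2 Z \left(9 + Z\right)$ ($B{\left(Z \right)} = \left(Z + 9\right) \left(Z + Z\right) = \left(9 + Z\right) 2 Z = 2 Z \left(9 + Z\right)$)
$B{\left(-5 \right)} M{\left(-11 \right)} - 72 = 2 \left(-5\right) \left(9 - 5\right) 4 - 72 = 2 \left(-5\right) 4 \cdot 4 - 72 = \left(-40\right) 4 - 72 = -160 - 72 = -232$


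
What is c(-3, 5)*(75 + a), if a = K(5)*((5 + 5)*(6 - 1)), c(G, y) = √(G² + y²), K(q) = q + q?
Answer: 575*√34 ≈ 3352.8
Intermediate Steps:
K(q) = 2*q
a = 500 (a = (2*5)*((5 + 5)*(6 - 1)) = 10*(10*5) = 10*50 = 500)
c(-3, 5)*(75 + a) = √((-3)² + 5²)*(75 + 500) = √(9 + 25)*575 = √34*575 = 575*√34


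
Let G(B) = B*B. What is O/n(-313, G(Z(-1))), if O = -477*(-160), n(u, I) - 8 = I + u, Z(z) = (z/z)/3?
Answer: -85860/343 ≈ -250.32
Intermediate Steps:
Z(z) = ⅓ (Z(z) = 1*(⅓) = ⅓)
G(B) = B²
n(u, I) = 8 + I + u (n(u, I) = 8 + (I + u) = 8 + I + u)
O = 76320
O/n(-313, G(Z(-1))) = 76320/(8 + (⅓)² - 313) = 76320/(8 + ⅑ - 313) = 76320/(-2744/9) = 76320*(-9/2744) = -85860/343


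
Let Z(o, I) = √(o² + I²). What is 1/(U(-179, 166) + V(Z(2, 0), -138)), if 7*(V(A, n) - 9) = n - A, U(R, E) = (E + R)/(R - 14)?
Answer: -193/2110 ≈ -0.091469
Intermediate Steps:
Z(o, I) = √(I² + o²)
U(R, E) = (E + R)/(-14 + R)
V(A, n) = 9 - A/7 + n/7 (V(A, n) = 9 + (n - A)/7 = 9 + (-A/7 + n/7) = 9 - A/7 + n/7)
1/(U(-179, 166) + V(Z(2, 0), -138)) = 1/((166 - 179)/(-14 - 179) + (9 - √(0² + 2²)/7 + (⅐)*(-138))) = 1/(-13/(-193) + (9 - √(0 + 4)/7 - 138/7)) = 1/(-1/193*(-13) + (9 - √4/7 - 138/7)) = 1/(13/193 + (9 - ⅐*2 - 138/7)) = 1/(13/193 + (9 - 2/7 - 138/7)) = 1/(13/193 - 11) = 1/(-2110/193) = -193/2110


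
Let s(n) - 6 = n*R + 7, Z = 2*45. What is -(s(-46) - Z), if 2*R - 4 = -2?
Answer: 123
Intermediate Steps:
Z = 90
R = 1 (R = 2 + (½)*(-2) = 2 - 1 = 1)
s(n) = 13 + n (s(n) = 6 + (n*1 + 7) = 6 + (n + 7) = 6 + (7 + n) = 13 + n)
-(s(-46) - Z) = -((13 - 46) - 1*90) = -(-33 - 90) = -1*(-123) = 123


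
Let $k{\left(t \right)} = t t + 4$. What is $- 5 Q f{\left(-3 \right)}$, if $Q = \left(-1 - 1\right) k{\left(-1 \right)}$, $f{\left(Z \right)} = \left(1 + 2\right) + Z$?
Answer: $0$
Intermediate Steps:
$k{\left(t \right)} = 4 + t^{2}$ ($k{\left(t \right)} = t^{2} + 4 = 4 + t^{2}$)
$f{\left(Z \right)} = 3 + Z$
$Q = -10$ ($Q = \left(-1 - 1\right) \left(4 + \left(-1\right)^{2}\right) = - 2 \left(4 + 1\right) = \left(-2\right) 5 = -10$)
$- 5 Q f{\left(-3 \right)} = \left(-5\right) \left(-10\right) \left(3 - 3\right) = 50 \cdot 0 = 0$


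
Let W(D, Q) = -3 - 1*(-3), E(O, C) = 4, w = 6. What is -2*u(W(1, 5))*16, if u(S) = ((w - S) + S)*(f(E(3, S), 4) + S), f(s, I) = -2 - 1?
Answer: 576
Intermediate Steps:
f(s, I) = -3
W(D, Q) = 0 (W(D, Q) = -3 + 3 = 0)
u(S) = -18 + 6*S (u(S) = ((6 - S) + S)*(-3 + S) = 6*(-3 + S) = -18 + 6*S)
-2*u(W(1, 5))*16 = -2*(-18 + 6*0)*16 = -2*(-18 + 0)*16 = -2*(-18)*16 = 36*16 = 576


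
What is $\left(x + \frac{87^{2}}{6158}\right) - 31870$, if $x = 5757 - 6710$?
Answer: $- \frac{202116465}{6158} \approx -32822.0$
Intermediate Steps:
$x = -953$ ($x = 5757 - 6710 = -953$)
$\left(x + \frac{87^{2}}{6158}\right) - 31870 = \left(-953 + \frac{87^{2}}{6158}\right) - 31870 = \left(-953 + 7569 \cdot \frac{1}{6158}\right) - 31870 = \left(-953 + \frac{7569}{6158}\right) - 31870 = - \frac{5861005}{6158} - 31870 = - \frac{202116465}{6158}$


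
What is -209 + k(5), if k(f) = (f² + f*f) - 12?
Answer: -171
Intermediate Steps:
k(f) = -12 + 2*f² (k(f) = (f² + f²) - 12 = 2*f² - 12 = -12 + 2*f²)
-209 + k(5) = -209 + (-12 + 2*5²) = -209 + (-12 + 2*25) = -209 + (-12 + 50) = -209 + 38 = -171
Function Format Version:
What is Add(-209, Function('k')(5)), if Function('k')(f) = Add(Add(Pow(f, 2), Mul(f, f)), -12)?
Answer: -171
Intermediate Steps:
Function('k')(f) = Add(-12, Mul(2, Pow(f, 2))) (Function('k')(f) = Add(Add(Pow(f, 2), Pow(f, 2)), -12) = Add(Mul(2, Pow(f, 2)), -12) = Add(-12, Mul(2, Pow(f, 2))))
Add(-209, Function('k')(5)) = Add(-209, Add(-12, Mul(2, Pow(5, 2)))) = Add(-209, Add(-12, Mul(2, 25))) = Add(-209, Add(-12, 50)) = Add(-209, 38) = -171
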